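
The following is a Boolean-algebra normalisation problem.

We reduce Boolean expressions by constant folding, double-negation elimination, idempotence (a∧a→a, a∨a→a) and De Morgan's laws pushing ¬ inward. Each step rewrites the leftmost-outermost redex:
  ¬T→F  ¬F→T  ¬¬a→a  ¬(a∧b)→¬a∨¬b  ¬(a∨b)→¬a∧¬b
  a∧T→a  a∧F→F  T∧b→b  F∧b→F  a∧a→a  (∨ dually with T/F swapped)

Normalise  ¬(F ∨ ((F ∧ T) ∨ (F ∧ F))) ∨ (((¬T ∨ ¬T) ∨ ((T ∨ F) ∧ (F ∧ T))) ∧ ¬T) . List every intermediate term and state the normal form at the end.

Answer: normal form = T  (in 12 steps)

Reduction:
  start: ¬(F ∨ ((F ∧ T) ∨ (F ∧ F))) ∨ (((¬T ∨ ¬T) ∨ ((T ∨ F) ∧ (F ∧ T))) ∧ ¬T)
  [1] (¬F ∧ ¬((F ∧ T) ∨ (F ∧ F))) ∨ (((¬T ∨ ¬T) ∨ ((T ∨ F) ∧ (F ∧ T))) ∧ ¬T)
  [2] (T ∧ ¬((F ∧ T) ∨ (F ∧ F))) ∨ (((¬T ∨ ¬T) ∨ ((T ∨ F) ∧ (F ∧ T))) ∧ ¬T)
  [3] ¬((F ∧ T) ∨ (F ∧ F)) ∨ (((¬T ∨ ¬T) ∨ ((T ∨ F) ∧ (F ∧ T))) ∧ ¬T)
  [4] (¬(F ∧ T) ∧ ¬(F ∧ F)) ∨ (((¬T ∨ ¬T) ∨ ((T ∨ F) ∧ (F ∧ T))) ∧ ¬T)
  [5] ((¬F ∨ ¬T) ∧ ¬(F ∧ F)) ∨ (((¬T ∨ ¬T) ∨ ((T ∨ F) ∧ (F ∧ T))) ∧ ¬T)
  [6] ((T ∨ ¬T) ∧ ¬(F ∧ F)) ∨ (((¬T ∨ ¬T) ∨ ((T ∨ F) ∧ (F ∧ T))) ∧ ¬T)
  [7] (T ∧ ¬(F ∧ F)) ∨ (((¬T ∨ ¬T) ∨ ((T ∨ F) ∧ (F ∧ T))) ∧ ¬T)
  [8] ¬(F ∧ F) ∨ (((¬T ∨ ¬T) ∨ ((T ∨ F) ∧ (F ∧ T))) ∧ ¬T)
  [9] (¬F ∨ ¬F) ∨ (((¬T ∨ ¬T) ∨ ((T ∨ F) ∧ (F ∧ T))) ∧ ¬T)
  [10] ¬F ∨ (((¬T ∨ ¬T) ∨ ((T ∨ F) ∧ (F ∧ T))) ∧ ¬T)
  [11] T ∨ (((¬T ∨ ¬T) ∨ ((T ∨ F) ∧ (F ∧ T))) ∧ ¬T)
  [12] T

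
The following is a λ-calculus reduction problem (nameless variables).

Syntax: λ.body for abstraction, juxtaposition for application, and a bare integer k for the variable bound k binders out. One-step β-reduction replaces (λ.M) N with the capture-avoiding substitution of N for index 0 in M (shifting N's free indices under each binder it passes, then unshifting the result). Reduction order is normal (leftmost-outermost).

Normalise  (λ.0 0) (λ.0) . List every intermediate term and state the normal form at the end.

Answer: normal form = λ.0  (in 2 steps)

Derivation:
  start: (λ.0 0) (λ.0)
  [1] (λ.0) (λ.0)
  [2] λ.0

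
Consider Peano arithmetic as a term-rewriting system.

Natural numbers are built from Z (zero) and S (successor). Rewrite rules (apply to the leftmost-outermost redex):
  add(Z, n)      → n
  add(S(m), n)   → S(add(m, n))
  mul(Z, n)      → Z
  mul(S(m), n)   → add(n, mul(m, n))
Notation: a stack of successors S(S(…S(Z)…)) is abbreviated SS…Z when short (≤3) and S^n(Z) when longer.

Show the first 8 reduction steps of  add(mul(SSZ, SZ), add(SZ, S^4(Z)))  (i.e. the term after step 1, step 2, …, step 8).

  start: add(mul(SSZ, SZ), add(SZ, S^4(Z)))
  →1  add(add(SZ, mul(SZ, SZ)), add(SZ, S^4(Z)))
  →2  add(S(add(Z, mul(SZ, SZ))), add(SZ, S^4(Z)))
  →3  S(add(add(Z, mul(SZ, SZ)), add(SZ, S^4(Z))))
  →4  S(add(mul(SZ, SZ), add(SZ, S^4(Z))))
  →5  S(add(add(SZ, mul(Z, SZ)), add(SZ, S^4(Z))))
  →6  S(add(S(add(Z, mul(Z, SZ))), add(SZ, S^4(Z))))
  →7  S(S(add(add(Z, mul(Z, SZ)), add(SZ, S^4(Z)))))
  →8  S(S(add(mul(Z, SZ), add(SZ, S^4(Z)))))

Answer: after 8 steps: S(S(add(mul(Z, SZ), add(SZ, S^4(Z)))))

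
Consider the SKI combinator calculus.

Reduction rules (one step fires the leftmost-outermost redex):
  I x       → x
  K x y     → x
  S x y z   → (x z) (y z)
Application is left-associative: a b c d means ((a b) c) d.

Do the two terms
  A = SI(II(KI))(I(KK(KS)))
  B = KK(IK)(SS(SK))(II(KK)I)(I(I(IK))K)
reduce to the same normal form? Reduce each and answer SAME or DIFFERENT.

Term A:
  start: SI(II(KI))(I(KK(KS)))
  step 1: I(I(KK(KS)))(II(KI)(I(KK(KS))))
  step 2: I(KK(KS))(II(KI)(I(KK(KS))))
  step 3: KK(KS)(II(KI)(I(KK(KS))))
  step 4: K(II(KI)(I(KK(KS))))
  step 5: K(I(KI)(I(KK(KS))))
  step 6: K(KI(I(KK(KS))))
  step 7: KI

Term B:
  start: KK(IK)(SS(SK))(II(KK)I)(I(I(IK))K)
  step 1: K(SS(SK))(II(KK)I)(I(I(IK))K)
  step 2: SS(SK)(I(I(IK))K)
  step 3: S(I(I(IK))K)(SK(I(I(IK))K))
  step 4: S(I(IK)K)(SK(I(I(IK))K))
  step 5: S(IKK)(SK(I(I(IK))K))
  step 6: S(KK)(SK(I(I(IK))K))
  step 7: S(KK)(SK(I(IK)K))
  step 8: S(KK)(SK(IKK))
  step 9: S(KK)(SK(KK))

Answer: DIFFERENT — A ⇓ KI, B ⇓ S(KK)(SK(KK))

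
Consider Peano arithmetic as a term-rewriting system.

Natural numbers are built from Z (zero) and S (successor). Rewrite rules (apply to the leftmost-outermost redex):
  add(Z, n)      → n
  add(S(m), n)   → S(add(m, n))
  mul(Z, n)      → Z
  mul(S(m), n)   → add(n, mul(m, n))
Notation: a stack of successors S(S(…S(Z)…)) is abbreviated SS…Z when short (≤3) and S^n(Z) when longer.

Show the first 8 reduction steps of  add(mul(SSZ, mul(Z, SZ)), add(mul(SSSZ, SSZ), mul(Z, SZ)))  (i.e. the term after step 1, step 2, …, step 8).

Answer: after 8 steps: add(mul(SSSZ, SSZ), mul(Z, SZ))

Derivation:
  start: add(mul(SSZ, mul(Z, SZ)), add(mul(SSSZ, SSZ), mul(Z, SZ)))
  →1  add(add(mul(Z, SZ), mul(SZ, mul(Z, SZ))), add(mul(SSSZ, SSZ), mul(Z, SZ)))
  →2  add(add(Z, mul(SZ, mul(Z, SZ))), add(mul(SSSZ, SSZ), mul(Z, SZ)))
  →3  add(mul(SZ, mul(Z, SZ)), add(mul(SSSZ, SSZ), mul(Z, SZ)))
  →4  add(add(mul(Z, SZ), mul(Z, mul(Z, SZ))), add(mul(SSSZ, SSZ), mul(Z, SZ)))
  →5  add(add(Z, mul(Z, mul(Z, SZ))), add(mul(SSSZ, SSZ), mul(Z, SZ)))
  →6  add(mul(Z, mul(Z, SZ)), add(mul(SSSZ, SSZ), mul(Z, SZ)))
  →7  add(Z, add(mul(SSSZ, SSZ), mul(Z, SZ)))
  →8  add(mul(SSSZ, SSZ), mul(Z, SZ))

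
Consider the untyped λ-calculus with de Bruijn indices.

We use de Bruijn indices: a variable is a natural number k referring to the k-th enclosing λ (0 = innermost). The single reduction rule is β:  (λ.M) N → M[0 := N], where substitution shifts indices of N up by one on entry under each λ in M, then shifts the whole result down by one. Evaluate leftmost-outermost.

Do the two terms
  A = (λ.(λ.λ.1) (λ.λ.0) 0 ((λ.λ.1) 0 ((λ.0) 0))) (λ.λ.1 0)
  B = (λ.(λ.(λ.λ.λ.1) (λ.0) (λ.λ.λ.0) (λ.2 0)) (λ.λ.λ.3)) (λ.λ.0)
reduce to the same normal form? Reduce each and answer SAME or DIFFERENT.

Answer: DIFFERENT — A ⇓ λ.0, B ⇓ λ.λ.λ.0

Working:
Term A:
  start: (λ.(λ.λ.1) (λ.λ.0) 0 ((λ.λ.1) 0 ((λ.0) 0))) (λ.λ.1 0)
  →1  (λ.λ.1) (λ.λ.0) (λ.λ.1 0) ((λ.λ.1) (λ.λ.1 0) ((λ.0) (λ.λ.1 0)))
  →2  (λ.λ.λ.0) (λ.λ.1 0) ((λ.λ.1) (λ.λ.1 0) ((λ.0) (λ.λ.1 0)))
  →3  (λ.λ.0) ((λ.λ.1) (λ.λ.1 0) ((λ.0) (λ.λ.1 0)))
  →4  λ.0

Term B:
  start: (λ.(λ.(λ.λ.λ.1) (λ.0) (λ.λ.λ.0) (λ.2 0)) (λ.λ.λ.3)) (λ.λ.0)
  →1  (λ.(λ.λ.λ.1) (λ.0) (λ.λ.λ.0) (λ.(λ.λ.0) 0)) (λ.λ.λ.λ.λ.0)
  →2  (λ.λ.λ.1) (λ.0) (λ.λ.λ.0) (λ.(λ.λ.0) 0)
  →3  (λ.λ.1) (λ.λ.λ.0) (λ.(λ.λ.0) 0)
  →4  (λ.λ.λ.λ.0) (λ.(λ.λ.0) 0)
  →5  λ.λ.λ.0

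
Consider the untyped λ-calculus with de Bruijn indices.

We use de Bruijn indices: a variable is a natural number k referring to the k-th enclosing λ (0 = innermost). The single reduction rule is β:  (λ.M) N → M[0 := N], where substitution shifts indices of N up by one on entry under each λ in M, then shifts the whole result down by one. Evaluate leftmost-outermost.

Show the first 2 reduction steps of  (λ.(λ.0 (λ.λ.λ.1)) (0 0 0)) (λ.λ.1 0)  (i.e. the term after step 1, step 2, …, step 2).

Answer: after 2 steps: (λ.λ.1 0) (λ.λ.1 0) (λ.λ.1 0) (λ.λ.λ.1)

Derivation:
  start: (λ.(λ.0 (λ.λ.λ.1)) (0 0 0)) (λ.λ.1 0)
  →1  (λ.0 (λ.λ.λ.1)) ((λ.λ.1 0) (λ.λ.1 0) (λ.λ.1 0))
  →2  (λ.λ.1 0) (λ.λ.1 0) (λ.λ.1 0) (λ.λ.λ.1)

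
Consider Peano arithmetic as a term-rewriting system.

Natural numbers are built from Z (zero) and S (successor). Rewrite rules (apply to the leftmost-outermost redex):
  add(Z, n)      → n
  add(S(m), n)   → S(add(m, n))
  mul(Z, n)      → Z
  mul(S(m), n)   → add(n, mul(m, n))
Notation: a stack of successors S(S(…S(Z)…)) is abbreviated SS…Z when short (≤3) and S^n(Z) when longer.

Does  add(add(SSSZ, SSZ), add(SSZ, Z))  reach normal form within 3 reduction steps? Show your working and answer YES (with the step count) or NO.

  start: add(add(SSSZ, SSZ), add(SSZ, Z))
  →1  add(S(add(SSZ, SSZ)), add(SSZ, Z))
  →2  S(add(add(SSZ, SSZ), add(SSZ, Z)))
  →3  S(add(S(add(SZ, SSZ)), add(SSZ, Z)))

Answer: NO — after 3 steps the term is S(add(S(add(SZ, SSZ)), add(SSZ, Z))), not yet normal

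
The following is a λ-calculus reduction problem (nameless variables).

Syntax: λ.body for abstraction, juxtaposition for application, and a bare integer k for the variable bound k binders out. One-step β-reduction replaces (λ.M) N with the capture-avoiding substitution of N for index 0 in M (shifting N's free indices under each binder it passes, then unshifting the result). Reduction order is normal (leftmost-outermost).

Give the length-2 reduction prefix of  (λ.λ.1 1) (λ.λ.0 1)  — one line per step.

  start: (λ.λ.1 1) (λ.λ.0 1)
  [1] λ.(λ.λ.0 1) (λ.λ.0 1)
  [2] λ.λ.0 (λ.λ.0 1)

Answer: after 2 steps: λ.λ.0 (λ.λ.0 1)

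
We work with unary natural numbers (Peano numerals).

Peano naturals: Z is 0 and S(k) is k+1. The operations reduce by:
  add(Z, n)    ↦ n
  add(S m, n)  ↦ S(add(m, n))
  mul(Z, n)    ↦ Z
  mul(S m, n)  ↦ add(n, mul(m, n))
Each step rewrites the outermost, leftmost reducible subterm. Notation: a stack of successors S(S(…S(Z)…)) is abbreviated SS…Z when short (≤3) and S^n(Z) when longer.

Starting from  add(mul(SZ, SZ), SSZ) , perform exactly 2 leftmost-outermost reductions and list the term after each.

  start: add(mul(SZ, SZ), SSZ)
  step 1: add(add(SZ, mul(Z, SZ)), SSZ)
  step 2: add(S(add(Z, mul(Z, SZ))), SSZ)

Answer: after 2 steps: add(S(add(Z, mul(Z, SZ))), SSZ)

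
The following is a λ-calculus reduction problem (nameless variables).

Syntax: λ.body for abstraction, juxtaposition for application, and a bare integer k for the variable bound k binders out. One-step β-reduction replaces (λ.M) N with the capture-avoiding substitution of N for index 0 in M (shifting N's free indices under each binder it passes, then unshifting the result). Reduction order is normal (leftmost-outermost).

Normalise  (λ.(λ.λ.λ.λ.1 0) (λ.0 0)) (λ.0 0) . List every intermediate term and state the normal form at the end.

Answer: normal form = λ.λ.λ.1 0  (in 2 steps)

Reduction:
  start: (λ.(λ.λ.λ.λ.1 0) (λ.0 0)) (λ.0 0)
  →1  (λ.λ.λ.λ.1 0) (λ.0 0)
  →2  λ.λ.λ.1 0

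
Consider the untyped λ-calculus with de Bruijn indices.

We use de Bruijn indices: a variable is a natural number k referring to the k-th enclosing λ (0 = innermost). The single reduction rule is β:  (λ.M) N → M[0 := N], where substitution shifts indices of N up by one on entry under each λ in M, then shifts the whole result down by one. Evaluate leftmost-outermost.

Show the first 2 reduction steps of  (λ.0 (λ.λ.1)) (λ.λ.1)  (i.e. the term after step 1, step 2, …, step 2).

  start: (λ.0 (λ.λ.1)) (λ.λ.1)
  →1  (λ.λ.1) (λ.λ.1)
  →2  λ.λ.λ.1

Answer: after 2 steps: λ.λ.λ.1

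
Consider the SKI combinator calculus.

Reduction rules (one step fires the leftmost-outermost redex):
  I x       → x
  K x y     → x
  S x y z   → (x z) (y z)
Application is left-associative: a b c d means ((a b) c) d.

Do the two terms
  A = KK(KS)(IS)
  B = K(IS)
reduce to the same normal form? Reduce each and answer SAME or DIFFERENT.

Answer: SAME — A ⇓ KS, B ⇓ KS

Derivation:
Term A:
  start: KK(KS)(IS)
  →1  K(IS)
  →2  KS

Term B:
  start: K(IS)
  →1  KS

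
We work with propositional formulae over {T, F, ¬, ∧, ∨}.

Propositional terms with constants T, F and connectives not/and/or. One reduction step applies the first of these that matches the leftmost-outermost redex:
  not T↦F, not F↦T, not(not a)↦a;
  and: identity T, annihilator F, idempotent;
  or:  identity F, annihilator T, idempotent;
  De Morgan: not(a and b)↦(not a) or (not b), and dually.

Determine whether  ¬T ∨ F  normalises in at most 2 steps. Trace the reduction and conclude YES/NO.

  start: ¬T ∨ F
  [1] ¬T
  [2] F

Answer: YES — reaches normal form F in 2 ≤ 2 steps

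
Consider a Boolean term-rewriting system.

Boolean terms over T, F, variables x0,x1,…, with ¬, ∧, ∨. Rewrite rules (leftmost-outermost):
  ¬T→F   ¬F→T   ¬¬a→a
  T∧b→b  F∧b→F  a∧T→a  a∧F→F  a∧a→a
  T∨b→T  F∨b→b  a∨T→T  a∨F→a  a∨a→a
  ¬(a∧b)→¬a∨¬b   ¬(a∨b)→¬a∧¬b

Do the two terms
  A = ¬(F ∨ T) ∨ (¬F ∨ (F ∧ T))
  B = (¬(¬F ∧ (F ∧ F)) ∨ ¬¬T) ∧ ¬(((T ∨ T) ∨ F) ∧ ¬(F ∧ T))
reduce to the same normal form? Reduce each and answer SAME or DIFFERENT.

Term A:
  start: ¬(F ∨ T) ∨ (¬F ∨ (F ∧ T))
  [1] (¬F ∧ ¬T) ∨ (¬F ∨ (F ∧ T))
  [2] (T ∧ ¬T) ∨ (¬F ∨ (F ∧ T))
  [3] ¬T ∨ (¬F ∨ (F ∧ T))
  [4] F ∨ (¬F ∨ (F ∧ T))
  [5] ¬F ∨ (F ∧ T)
  [6] T ∨ (F ∧ T)
  [7] T

Term B:
  start: (¬(¬F ∧ (F ∧ F)) ∨ ¬¬T) ∧ ¬(((T ∨ T) ∨ F) ∧ ¬(F ∧ T))
  [1] ((¬¬F ∨ ¬(F ∧ F)) ∨ ¬¬T) ∧ ¬(((T ∨ T) ∨ F) ∧ ¬(F ∧ T))
  [2] ((F ∨ ¬(F ∧ F)) ∨ ¬¬T) ∧ ¬(((T ∨ T) ∨ F) ∧ ¬(F ∧ T))
  [3] (¬(F ∧ F) ∨ ¬¬T) ∧ ¬(((T ∨ T) ∨ F) ∧ ¬(F ∧ T))
  [4] ((¬F ∨ ¬F) ∨ ¬¬T) ∧ ¬(((T ∨ T) ∨ F) ∧ ¬(F ∧ T))
  [5] (¬F ∨ ¬¬T) ∧ ¬(((T ∨ T) ∨ F) ∧ ¬(F ∧ T))
  [6] (T ∨ ¬¬T) ∧ ¬(((T ∨ T) ∨ F) ∧ ¬(F ∧ T))
  [7] T ∧ ¬(((T ∨ T) ∨ F) ∧ ¬(F ∧ T))
  [8] ¬(((T ∨ T) ∨ F) ∧ ¬(F ∧ T))
  [9] ¬((T ∨ T) ∨ F) ∨ ¬¬(F ∧ T)
  [10] (¬(T ∨ T) ∧ ¬F) ∨ ¬¬(F ∧ T)
  [11] ((¬T ∧ ¬T) ∧ ¬F) ∨ ¬¬(F ∧ T)
  [12] (¬T ∧ ¬F) ∨ ¬¬(F ∧ T)
  [13] (F ∧ ¬F) ∨ ¬¬(F ∧ T)
  [14] F ∨ ¬¬(F ∧ T)
  [15] ¬¬(F ∧ T)
  [16] F ∧ T
  [17] F

Answer: DIFFERENT — A ⇓ T, B ⇓ F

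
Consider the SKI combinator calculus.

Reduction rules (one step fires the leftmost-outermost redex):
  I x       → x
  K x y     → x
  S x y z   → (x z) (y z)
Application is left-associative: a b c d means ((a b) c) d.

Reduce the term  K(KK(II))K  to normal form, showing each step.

  start: K(KK(II))K
  step 1: KK(II)
  step 2: K

Answer: normal form = K  (in 2 steps)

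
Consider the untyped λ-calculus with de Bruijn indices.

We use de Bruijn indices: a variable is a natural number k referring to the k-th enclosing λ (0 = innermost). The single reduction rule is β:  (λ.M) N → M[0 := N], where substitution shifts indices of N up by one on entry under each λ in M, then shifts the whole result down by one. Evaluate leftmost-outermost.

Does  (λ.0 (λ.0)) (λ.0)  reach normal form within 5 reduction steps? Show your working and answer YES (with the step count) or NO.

Answer: YES — reaches normal form λ.0 in 2 ≤ 5 steps

Reduction:
  start: (λ.0 (λ.0)) (λ.0)
  [1] (λ.0) (λ.0)
  [2] λ.0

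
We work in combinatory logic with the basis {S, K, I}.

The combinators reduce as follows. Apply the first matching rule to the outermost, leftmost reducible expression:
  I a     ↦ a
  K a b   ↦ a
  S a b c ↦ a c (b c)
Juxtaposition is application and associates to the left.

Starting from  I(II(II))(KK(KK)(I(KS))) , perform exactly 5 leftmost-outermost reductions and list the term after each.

  start: I(II(II))(KK(KK)(I(KS)))
  [1] II(II)(KK(KK)(I(KS)))
  [2] I(II)(KK(KK)(I(KS)))
  [3] II(KK(KK)(I(KS)))
  [4] I(KK(KK)(I(KS)))
  [5] KK(KK)(I(KS))

Answer: after 5 steps: KK(KK)(I(KS))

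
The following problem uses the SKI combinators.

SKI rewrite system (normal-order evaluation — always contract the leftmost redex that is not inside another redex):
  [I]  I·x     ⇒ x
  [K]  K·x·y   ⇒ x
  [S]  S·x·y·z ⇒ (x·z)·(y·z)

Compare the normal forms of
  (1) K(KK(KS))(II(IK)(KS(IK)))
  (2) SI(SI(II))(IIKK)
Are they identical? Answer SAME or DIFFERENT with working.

Term A:
  start: K(KK(KS))(II(IK)(KS(IK)))
  →1  KK(KS)
  →2  K

Term B:
  start: SI(SI(II))(IIKK)
  →1  I(IIKK)(SI(II)(IIKK))
  →2  IIKK(SI(II)(IIKK))
  →3  IKK(SI(II)(IIKK))
  →4  KK(SI(II)(IIKK))
  →5  K

Answer: SAME — A ⇓ K, B ⇓ K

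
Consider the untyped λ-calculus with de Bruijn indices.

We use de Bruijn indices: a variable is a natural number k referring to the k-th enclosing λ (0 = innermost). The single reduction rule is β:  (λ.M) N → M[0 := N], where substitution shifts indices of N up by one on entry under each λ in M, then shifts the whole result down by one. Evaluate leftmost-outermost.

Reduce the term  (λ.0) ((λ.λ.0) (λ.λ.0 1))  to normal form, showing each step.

Answer: normal form = λ.0  (in 2 steps)

Derivation:
  start: (λ.0) ((λ.λ.0) (λ.λ.0 1))
  step 1: (λ.λ.0) (λ.λ.0 1)
  step 2: λ.0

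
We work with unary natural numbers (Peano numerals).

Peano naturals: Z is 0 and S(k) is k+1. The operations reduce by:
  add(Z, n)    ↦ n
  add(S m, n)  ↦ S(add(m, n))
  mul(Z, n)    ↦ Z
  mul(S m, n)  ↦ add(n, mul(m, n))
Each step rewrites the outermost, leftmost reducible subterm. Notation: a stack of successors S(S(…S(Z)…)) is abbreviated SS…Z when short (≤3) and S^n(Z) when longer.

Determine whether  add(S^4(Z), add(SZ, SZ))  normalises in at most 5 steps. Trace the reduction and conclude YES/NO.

Answer: NO — after 5 steps the term is S(S(S(S(add(SZ, SZ))))), not yet normal

Reduction:
  start: add(S^4(Z), add(SZ, SZ))
  step 1: S(add(SSSZ, add(SZ, SZ)))
  step 2: S(S(add(SSZ, add(SZ, SZ))))
  step 3: S(S(S(add(SZ, add(SZ, SZ)))))
  step 4: S(S(S(S(add(Z, add(SZ, SZ))))))
  step 5: S(S(S(S(add(SZ, SZ)))))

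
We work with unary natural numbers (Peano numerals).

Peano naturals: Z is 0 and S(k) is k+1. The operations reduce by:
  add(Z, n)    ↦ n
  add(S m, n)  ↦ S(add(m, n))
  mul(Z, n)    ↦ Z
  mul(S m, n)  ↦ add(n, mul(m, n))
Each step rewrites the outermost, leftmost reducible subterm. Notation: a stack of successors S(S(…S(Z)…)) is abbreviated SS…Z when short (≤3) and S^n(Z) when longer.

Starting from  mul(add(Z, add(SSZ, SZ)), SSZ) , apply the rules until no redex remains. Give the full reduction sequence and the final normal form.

Answer: normal form = S^6(Z)  (in 17 steps)

Derivation:
  start: mul(add(Z, add(SSZ, SZ)), SSZ)
  [1] mul(add(SSZ, SZ), SSZ)
  [2] mul(S(add(SZ, SZ)), SSZ)
  [3] add(SSZ, mul(add(SZ, SZ), SSZ))
  [4] S(add(SZ, mul(add(SZ, SZ), SSZ)))
  [5] S(S(add(Z, mul(add(SZ, SZ), SSZ))))
  [6] S(S(mul(add(SZ, SZ), SSZ)))
  [7] S(S(mul(S(add(Z, SZ)), SSZ)))
  [8] S(S(add(SSZ, mul(add(Z, SZ), SSZ))))
  [9] S(S(S(add(SZ, mul(add(Z, SZ), SSZ)))))
  [10] S(S(S(S(add(Z, mul(add(Z, SZ), SSZ))))))
  [11] S(S(S(S(mul(add(Z, SZ), SSZ)))))
  [12] S(S(S(S(mul(SZ, SSZ)))))
  [13] S(S(S(S(add(SSZ, mul(Z, SSZ))))))
  [14] S(S(S(S(S(add(SZ, mul(Z, SSZ)))))))
  [15] S(S(S(S(S(S(add(Z, mul(Z, SSZ))))))))
  [16] S(S(S(S(S(S(mul(Z, SSZ)))))))
  [17] S^6(Z)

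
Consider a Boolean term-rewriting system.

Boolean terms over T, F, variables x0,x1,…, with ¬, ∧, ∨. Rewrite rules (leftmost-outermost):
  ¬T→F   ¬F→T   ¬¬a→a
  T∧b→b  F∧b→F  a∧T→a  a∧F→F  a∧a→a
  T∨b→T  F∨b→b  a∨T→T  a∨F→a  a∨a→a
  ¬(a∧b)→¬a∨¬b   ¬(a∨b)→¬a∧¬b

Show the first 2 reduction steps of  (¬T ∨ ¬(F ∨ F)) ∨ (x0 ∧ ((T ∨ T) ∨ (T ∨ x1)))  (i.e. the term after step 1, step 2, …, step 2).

Answer: after 2 steps: ¬(F ∨ F) ∨ (x0 ∧ ((T ∨ T) ∨ (T ∨ x1)))

Working:
  start: (¬T ∨ ¬(F ∨ F)) ∨ (x0 ∧ ((T ∨ T) ∨ (T ∨ x1)))
  →1  (F ∨ ¬(F ∨ F)) ∨ (x0 ∧ ((T ∨ T) ∨ (T ∨ x1)))
  →2  ¬(F ∨ F) ∨ (x0 ∧ ((T ∨ T) ∨ (T ∨ x1)))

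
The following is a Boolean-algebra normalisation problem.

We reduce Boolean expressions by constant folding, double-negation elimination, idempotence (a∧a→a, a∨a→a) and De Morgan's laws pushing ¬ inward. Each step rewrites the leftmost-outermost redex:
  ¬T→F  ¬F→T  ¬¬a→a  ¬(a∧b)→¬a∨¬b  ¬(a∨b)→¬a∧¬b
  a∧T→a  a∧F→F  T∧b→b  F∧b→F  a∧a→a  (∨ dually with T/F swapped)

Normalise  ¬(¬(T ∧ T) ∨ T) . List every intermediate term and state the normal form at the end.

  start: ¬(¬(T ∧ T) ∨ T)
  [1] ¬¬(T ∧ T) ∧ ¬T
  [2] (T ∧ T) ∧ ¬T
  [3] T ∧ ¬T
  [4] ¬T
  [5] F

Answer: normal form = F  (in 5 steps)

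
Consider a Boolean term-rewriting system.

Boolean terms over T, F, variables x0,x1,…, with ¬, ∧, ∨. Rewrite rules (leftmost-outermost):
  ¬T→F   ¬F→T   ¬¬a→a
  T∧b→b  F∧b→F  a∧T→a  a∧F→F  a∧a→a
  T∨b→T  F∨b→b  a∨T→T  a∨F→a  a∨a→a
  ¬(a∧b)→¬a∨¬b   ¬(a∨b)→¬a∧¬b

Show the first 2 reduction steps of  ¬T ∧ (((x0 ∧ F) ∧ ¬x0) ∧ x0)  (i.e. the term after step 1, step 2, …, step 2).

Answer: after 2 steps: F

Reduction:
  start: ¬T ∧ (((x0 ∧ F) ∧ ¬x0) ∧ x0)
  [1] F ∧ (((x0 ∧ F) ∧ ¬x0) ∧ x0)
  [2] F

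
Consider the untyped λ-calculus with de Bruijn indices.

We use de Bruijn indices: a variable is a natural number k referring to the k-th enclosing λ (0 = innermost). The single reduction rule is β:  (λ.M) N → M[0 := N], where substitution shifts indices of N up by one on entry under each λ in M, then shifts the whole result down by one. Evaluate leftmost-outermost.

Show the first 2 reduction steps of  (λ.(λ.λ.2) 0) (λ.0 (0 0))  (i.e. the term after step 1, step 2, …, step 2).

Answer: after 2 steps: λ.λ.0 (0 0)

Reduction:
  start: (λ.(λ.λ.2) 0) (λ.0 (0 0))
  step 1: (λ.λ.λ.0 (0 0)) (λ.0 (0 0))
  step 2: λ.λ.0 (0 0)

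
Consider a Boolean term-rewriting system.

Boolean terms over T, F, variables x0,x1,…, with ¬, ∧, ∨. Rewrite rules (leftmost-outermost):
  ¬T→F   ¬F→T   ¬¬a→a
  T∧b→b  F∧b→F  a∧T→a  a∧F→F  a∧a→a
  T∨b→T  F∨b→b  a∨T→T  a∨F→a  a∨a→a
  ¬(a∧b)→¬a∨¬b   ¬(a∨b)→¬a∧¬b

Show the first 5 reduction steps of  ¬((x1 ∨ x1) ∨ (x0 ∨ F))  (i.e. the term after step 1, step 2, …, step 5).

  start: ¬((x1 ∨ x1) ∨ (x0 ∨ F))
  →1  ¬(x1 ∨ x1) ∧ ¬(x0 ∨ F)
  →2  (¬x1 ∧ ¬x1) ∧ ¬(x0 ∨ F)
  →3  ¬x1 ∧ ¬(x0 ∨ F)
  →4  ¬x1 ∧ (¬x0 ∧ ¬F)
  →5  ¬x1 ∧ (¬x0 ∧ T)

Answer: after 5 steps: ¬x1 ∧ (¬x0 ∧ T)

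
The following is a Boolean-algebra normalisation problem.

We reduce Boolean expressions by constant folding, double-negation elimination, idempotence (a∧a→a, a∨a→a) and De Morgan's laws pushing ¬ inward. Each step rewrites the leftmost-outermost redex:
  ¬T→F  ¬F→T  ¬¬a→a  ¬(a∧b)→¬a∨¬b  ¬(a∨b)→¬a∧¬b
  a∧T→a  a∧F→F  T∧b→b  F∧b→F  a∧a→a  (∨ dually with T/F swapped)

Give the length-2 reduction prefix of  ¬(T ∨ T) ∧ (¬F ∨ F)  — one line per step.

Answer: after 2 steps: ¬T ∧ (¬F ∨ F)

Working:
  start: ¬(T ∨ T) ∧ (¬F ∨ F)
  [1] (¬T ∧ ¬T) ∧ (¬F ∨ F)
  [2] ¬T ∧ (¬F ∨ F)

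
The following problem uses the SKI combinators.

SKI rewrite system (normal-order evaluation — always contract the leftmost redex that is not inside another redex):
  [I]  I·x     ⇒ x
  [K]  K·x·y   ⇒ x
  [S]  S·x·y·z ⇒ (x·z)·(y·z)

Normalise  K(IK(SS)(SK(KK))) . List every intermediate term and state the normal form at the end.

Answer: normal form = K(SS)  (in 2 steps)

Derivation:
  start: K(IK(SS)(SK(KK)))
  →1  K(K(SS)(SK(KK)))
  →2  K(SS)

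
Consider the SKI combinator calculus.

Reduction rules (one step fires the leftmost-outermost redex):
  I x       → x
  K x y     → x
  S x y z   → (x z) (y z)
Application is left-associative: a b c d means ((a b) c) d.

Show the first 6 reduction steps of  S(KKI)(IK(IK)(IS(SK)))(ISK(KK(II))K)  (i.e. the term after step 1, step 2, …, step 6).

  start: S(KKI)(IK(IK)(IS(SK)))(ISK(KK(II))K)
  [1] KKI(ISK(KK(II))K)(IK(IK)(IS(SK))(ISK(KK(II))K))
  [2] K(ISK(KK(II))K)(IK(IK)(IS(SK))(ISK(KK(II))K))
  [3] ISK(KK(II))K
  [4] SK(KK(II))K
  [5] KK(KK(II)K)
  [6] K

Answer: after 6 steps: K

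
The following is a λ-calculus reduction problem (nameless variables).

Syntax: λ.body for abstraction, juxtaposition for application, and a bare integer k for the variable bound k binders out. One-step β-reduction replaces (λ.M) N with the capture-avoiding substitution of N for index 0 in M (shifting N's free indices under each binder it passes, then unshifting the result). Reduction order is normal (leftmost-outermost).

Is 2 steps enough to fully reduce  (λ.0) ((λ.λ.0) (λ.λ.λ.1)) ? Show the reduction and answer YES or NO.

Answer: YES — reaches normal form λ.0 in 2 ≤ 2 steps

Working:
  start: (λ.0) ((λ.λ.0) (λ.λ.λ.1))
  step 1: (λ.λ.0) (λ.λ.λ.1)
  step 2: λ.0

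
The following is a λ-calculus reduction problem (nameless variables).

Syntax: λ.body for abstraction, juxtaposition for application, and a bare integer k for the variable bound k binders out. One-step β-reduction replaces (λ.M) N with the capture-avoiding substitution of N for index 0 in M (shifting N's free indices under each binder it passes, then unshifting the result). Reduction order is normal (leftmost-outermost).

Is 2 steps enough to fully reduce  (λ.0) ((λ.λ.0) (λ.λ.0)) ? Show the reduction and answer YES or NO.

  start: (λ.0) ((λ.λ.0) (λ.λ.0))
  [1] (λ.λ.0) (λ.λ.0)
  [2] λ.0

Answer: YES — reaches normal form λ.0 in 2 ≤ 2 steps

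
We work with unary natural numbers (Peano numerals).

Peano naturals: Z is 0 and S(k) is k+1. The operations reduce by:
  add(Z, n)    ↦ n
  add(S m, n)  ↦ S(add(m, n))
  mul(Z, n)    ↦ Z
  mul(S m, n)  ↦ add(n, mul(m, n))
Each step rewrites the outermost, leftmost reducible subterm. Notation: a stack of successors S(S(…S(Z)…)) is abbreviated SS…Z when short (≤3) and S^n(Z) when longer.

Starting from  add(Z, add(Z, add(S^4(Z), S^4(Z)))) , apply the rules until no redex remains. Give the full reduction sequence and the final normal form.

  start: add(Z, add(Z, add(S^4(Z), S^4(Z))))
  →1  add(Z, add(S^4(Z), S^4(Z)))
  →2  add(S^4(Z), S^4(Z))
  →3  S(add(SSSZ, S^4(Z)))
  →4  S(S(add(SSZ, S^4(Z))))
  →5  S(S(S(add(SZ, S^4(Z)))))
  →6  S(S(S(S(add(Z, S^4(Z))))))
  →7  S^8(Z)

Answer: normal form = S^8(Z)  (in 7 steps)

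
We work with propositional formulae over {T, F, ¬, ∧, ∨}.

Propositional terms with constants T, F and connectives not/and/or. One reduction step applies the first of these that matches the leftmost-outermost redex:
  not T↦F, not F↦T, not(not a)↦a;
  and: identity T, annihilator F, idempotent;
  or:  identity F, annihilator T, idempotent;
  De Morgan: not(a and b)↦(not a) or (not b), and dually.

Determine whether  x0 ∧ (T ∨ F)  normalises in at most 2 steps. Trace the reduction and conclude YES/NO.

Answer: YES — reaches normal form x0 in 2 ≤ 2 steps

Working:
  start: x0 ∧ (T ∨ F)
  step 1: x0 ∧ T
  step 2: x0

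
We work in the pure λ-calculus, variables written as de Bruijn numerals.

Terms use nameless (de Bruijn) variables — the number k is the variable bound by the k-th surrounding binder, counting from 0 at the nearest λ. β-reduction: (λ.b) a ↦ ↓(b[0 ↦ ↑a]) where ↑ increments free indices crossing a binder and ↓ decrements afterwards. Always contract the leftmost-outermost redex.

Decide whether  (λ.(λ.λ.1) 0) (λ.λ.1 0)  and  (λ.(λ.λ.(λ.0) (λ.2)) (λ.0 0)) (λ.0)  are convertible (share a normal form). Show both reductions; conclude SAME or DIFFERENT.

Term A:
  start: (λ.(λ.λ.1) 0) (λ.λ.1 0)
  step 1: (λ.λ.1) (λ.λ.1 0)
  step 2: λ.λ.λ.1 0

Term B:
  start: (λ.(λ.λ.(λ.0) (λ.2)) (λ.0 0)) (λ.0)
  step 1: (λ.λ.(λ.0) (λ.2)) (λ.0 0)
  step 2: λ.(λ.0) (λ.λ.0 0)
  step 3: λ.λ.λ.0 0

Answer: DIFFERENT — A ⇓ λ.λ.λ.1 0, B ⇓ λ.λ.λ.0 0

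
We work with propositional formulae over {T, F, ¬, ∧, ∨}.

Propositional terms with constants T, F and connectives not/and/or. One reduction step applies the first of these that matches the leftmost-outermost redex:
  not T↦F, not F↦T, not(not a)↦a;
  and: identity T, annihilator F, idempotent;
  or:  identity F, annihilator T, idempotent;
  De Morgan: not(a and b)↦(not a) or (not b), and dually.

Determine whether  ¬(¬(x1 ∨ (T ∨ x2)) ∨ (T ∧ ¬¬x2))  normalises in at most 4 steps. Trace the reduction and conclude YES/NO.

  start: ¬(¬(x1 ∨ (T ∨ x2)) ∨ (T ∧ ¬¬x2))
  [1] ¬¬(x1 ∨ (T ∨ x2)) ∧ ¬(T ∧ ¬¬x2)
  [2] (x1 ∨ (T ∨ x2)) ∧ ¬(T ∧ ¬¬x2)
  [3] (x1 ∨ T) ∧ ¬(T ∧ ¬¬x2)
  [4] T ∧ ¬(T ∧ ¬¬x2)

Answer: NO — after 4 steps the term is T ∧ ¬(T ∧ ¬¬x2), not yet normal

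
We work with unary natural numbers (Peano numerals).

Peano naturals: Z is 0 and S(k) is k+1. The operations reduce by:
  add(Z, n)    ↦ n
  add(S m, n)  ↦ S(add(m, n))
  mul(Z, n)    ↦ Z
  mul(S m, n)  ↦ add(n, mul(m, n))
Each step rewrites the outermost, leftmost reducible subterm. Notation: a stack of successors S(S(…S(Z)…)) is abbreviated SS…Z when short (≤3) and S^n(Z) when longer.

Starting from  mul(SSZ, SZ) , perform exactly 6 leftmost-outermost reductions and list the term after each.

Answer: after 6 steps: S(S(mul(Z, SZ)))

Derivation:
  start: mul(SSZ, SZ)
  step 1: add(SZ, mul(SZ, SZ))
  step 2: S(add(Z, mul(SZ, SZ)))
  step 3: S(mul(SZ, SZ))
  step 4: S(add(SZ, mul(Z, SZ)))
  step 5: S(S(add(Z, mul(Z, SZ))))
  step 6: S(S(mul(Z, SZ)))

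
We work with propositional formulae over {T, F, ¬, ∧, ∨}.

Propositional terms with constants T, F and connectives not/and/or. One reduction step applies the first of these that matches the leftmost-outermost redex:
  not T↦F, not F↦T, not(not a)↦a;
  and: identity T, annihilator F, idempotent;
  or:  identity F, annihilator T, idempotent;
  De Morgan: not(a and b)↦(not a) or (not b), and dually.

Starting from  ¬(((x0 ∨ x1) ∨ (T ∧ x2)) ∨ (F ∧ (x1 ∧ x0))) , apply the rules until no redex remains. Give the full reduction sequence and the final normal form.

Answer: normal form = (¬x0 ∧ ¬x1) ∧ ¬x2  (in 10 steps)

Derivation:
  start: ¬(((x0 ∨ x1) ∨ (T ∧ x2)) ∨ (F ∧ (x1 ∧ x0)))
  [1] ¬((x0 ∨ x1) ∨ (T ∧ x2)) ∧ ¬(F ∧ (x1 ∧ x0))
  [2] (¬(x0 ∨ x1) ∧ ¬(T ∧ x2)) ∧ ¬(F ∧ (x1 ∧ x0))
  [3] ((¬x0 ∧ ¬x1) ∧ ¬(T ∧ x2)) ∧ ¬(F ∧ (x1 ∧ x0))
  [4] ((¬x0 ∧ ¬x1) ∧ (¬T ∨ ¬x2)) ∧ ¬(F ∧ (x1 ∧ x0))
  [5] ((¬x0 ∧ ¬x1) ∧ (F ∨ ¬x2)) ∧ ¬(F ∧ (x1 ∧ x0))
  [6] ((¬x0 ∧ ¬x1) ∧ ¬x2) ∧ ¬(F ∧ (x1 ∧ x0))
  [7] ((¬x0 ∧ ¬x1) ∧ ¬x2) ∧ (¬F ∨ ¬(x1 ∧ x0))
  [8] ((¬x0 ∧ ¬x1) ∧ ¬x2) ∧ (T ∨ ¬(x1 ∧ x0))
  [9] ((¬x0 ∧ ¬x1) ∧ ¬x2) ∧ T
  [10] (¬x0 ∧ ¬x1) ∧ ¬x2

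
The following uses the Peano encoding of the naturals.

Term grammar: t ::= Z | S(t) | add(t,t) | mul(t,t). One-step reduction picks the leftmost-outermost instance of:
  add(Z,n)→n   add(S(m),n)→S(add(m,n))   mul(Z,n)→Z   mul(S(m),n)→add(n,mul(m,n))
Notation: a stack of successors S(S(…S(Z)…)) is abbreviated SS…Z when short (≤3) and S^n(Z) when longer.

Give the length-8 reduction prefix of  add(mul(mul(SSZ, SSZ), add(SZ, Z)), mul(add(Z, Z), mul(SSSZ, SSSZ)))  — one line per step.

Answer: after 8 steps: S(add(mul(add(SZ, mul(SZ, SSZ)), add(SZ, Z)), mul(add(Z, Z), mul(SSSZ, SSSZ))))

Derivation:
  start: add(mul(mul(SSZ, SSZ), add(SZ, Z)), mul(add(Z, Z), mul(SSSZ, SSSZ)))
  [1] add(mul(add(SSZ, mul(SZ, SSZ)), add(SZ, Z)), mul(add(Z, Z), mul(SSSZ, SSSZ)))
  [2] add(mul(S(add(SZ, mul(SZ, SSZ))), add(SZ, Z)), mul(add(Z, Z), mul(SSSZ, SSSZ)))
  [3] add(add(add(SZ, Z), mul(add(SZ, mul(SZ, SSZ)), add(SZ, Z))), mul(add(Z, Z), mul(SSSZ, SSSZ)))
  [4] add(add(S(add(Z, Z)), mul(add(SZ, mul(SZ, SSZ)), add(SZ, Z))), mul(add(Z, Z), mul(SSSZ, SSSZ)))
  [5] add(S(add(add(Z, Z), mul(add(SZ, mul(SZ, SSZ)), add(SZ, Z)))), mul(add(Z, Z), mul(SSSZ, SSSZ)))
  [6] S(add(add(add(Z, Z), mul(add(SZ, mul(SZ, SSZ)), add(SZ, Z))), mul(add(Z, Z), mul(SSSZ, SSSZ))))
  [7] S(add(add(Z, mul(add(SZ, mul(SZ, SSZ)), add(SZ, Z))), mul(add(Z, Z), mul(SSSZ, SSSZ))))
  [8] S(add(mul(add(SZ, mul(SZ, SSZ)), add(SZ, Z)), mul(add(Z, Z), mul(SSSZ, SSSZ))))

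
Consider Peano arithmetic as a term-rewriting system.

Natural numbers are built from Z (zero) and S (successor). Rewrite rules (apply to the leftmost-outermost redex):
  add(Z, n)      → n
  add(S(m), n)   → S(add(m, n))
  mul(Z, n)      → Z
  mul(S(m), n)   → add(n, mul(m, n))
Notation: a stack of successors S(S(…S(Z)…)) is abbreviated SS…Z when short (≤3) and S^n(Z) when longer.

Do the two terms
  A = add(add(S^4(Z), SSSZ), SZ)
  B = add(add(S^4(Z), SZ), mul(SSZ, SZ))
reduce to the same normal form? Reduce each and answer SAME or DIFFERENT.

Term A:
  start: add(add(S^4(Z), SSSZ), SZ)
  →1  add(S(add(SSSZ, SSSZ)), SZ)
  →2  S(add(add(SSSZ, SSSZ), SZ))
  →3  S(add(S(add(SSZ, SSSZ)), SZ))
  →4  S(S(add(add(SSZ, SSSZ), SZ)))
  →5  S(S(add(S(add(SZ, SSSZ)), SZ)))
  →6  S(S(S(add(add(SZ, SSSZ), SZ))))
  →7  S(S(S(add(S(add(Z, SSSZ)), SZ))))
  →8  S(S(S(S(add(add(Z, SSSZ), SZ)))))
  →9  S(S(S(S(add(SSSZ, SZ)))))
  →10  S(S(S(S(S(add(SSZ, SZ))))))
  →11  S(S(S(S(S(S(add(SZ, SZ)))))))
  →12  S(S(S(S(S(S(S(add(Z, SZ))))))))
  →13  S^8(Z)

Term B:
  start: add(add(S^4(Z), SZ), mul(SSZ, SZ))
  →1  add(S(add(SSSZ, SZ)), mul(SSZ, SZ))
  →2  S(add(add(SSSZ, SZ), mul(SSZ, SZ)))
  →3  S(add(S(add(SSZ, SZ)), mul(SSZ, SZ)))
  →4  S(S(add(add(SSZ, SZ), mul(SSZ, SZ))))
  →5  S(S(add(S(add(SZ, SZ)), mul(SSZ, SZ))))
  →6  S(S(S(add(add(SZ, SZ), mul(SSZ, SZ)))))
  →7  S(S(S(add(S(add(Z, SZ)), mul(SSZ, SZ)))))
  →8  S(S(S(S(add(add(Z, SZ), mul(SSZ, SZ))))))
  →9  S(S(S(S(add(SZ, mul(SSZ, SZ))))))
  →10  S(S(S(S(S(add(Z, mul(SSZ, SZ)))))))
  →11  S(S(S(S(S(mul(SSZ, SZ))))))
  →12  S(S(S(S(S(add(SZ, mul(SZ, SZ)))))))
  →13  S(S(S(S(S(S(add(Z, mul(SZ, SZ))))))))
  →14  S(S(S(S(S(S(mul(SZ, SZ)))))))
  →15  S(S(S(S(S(S(add(SZ, mul(Z, SZ))))))))
  →16  S(S(S(S(S(S(S(add(Z, mul(Z, SZ)))))))))
  →17  S(S(S(S(S(S(S(mul(Z, SZ))))))))
  →18  S^7(Z)

Answer: DIFFERENT — A ⇓ S^8(Z), B ⇓ S^7(Z)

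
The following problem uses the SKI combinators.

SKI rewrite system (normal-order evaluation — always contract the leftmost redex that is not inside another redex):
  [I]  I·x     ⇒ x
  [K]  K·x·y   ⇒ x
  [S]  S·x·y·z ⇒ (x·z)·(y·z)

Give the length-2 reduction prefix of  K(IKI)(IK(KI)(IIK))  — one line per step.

  start: K(IKI)(IK(KI)(IIK))
  [1] IKI
  [2] KI

Answer: after 2 steps: KI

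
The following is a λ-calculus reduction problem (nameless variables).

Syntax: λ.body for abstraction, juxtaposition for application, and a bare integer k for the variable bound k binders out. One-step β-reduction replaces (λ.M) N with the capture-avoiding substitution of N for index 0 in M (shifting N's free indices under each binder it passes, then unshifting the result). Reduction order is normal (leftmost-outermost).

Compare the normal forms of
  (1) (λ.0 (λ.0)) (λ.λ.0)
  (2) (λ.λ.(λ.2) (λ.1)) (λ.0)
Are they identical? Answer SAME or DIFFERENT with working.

Term A:
  start: (λ.0 (λ.0)) (λ.λ.0)
  step 1: (λ.λ.0) (λ.0)
  step 2: λ.0

Term B:
  start: (λ.λ.(λ.2) (λ.1)) (λ.0)
  step 1: λ.(λ.λ.0) (λ.1)
  step 2: λ.λ.0

Answer: DIFFERENT — A ⇓ λ.0, B ⇓ λ.λ.0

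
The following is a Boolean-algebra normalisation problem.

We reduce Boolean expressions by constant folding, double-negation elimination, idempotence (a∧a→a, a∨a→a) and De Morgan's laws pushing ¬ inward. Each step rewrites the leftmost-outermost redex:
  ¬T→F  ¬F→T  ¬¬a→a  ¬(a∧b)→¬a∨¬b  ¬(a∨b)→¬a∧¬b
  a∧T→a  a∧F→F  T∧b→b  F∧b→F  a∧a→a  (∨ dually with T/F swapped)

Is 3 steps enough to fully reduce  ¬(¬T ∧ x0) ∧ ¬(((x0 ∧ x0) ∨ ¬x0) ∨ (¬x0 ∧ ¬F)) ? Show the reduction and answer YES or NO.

Answer: NO — after 3 steps the term is T ∧ ¬(((x0 ∧ x0) ∨ ¬x0) ∨ (¬x0 ∧ ¬F)), not yet normal

Working:
  start: ¬(¬T ∧ x0) ∧ ¬(((x0 ∧ x0) ∨ ¬x0) ∨ (¬x0 ∧ ¬F))
  [1] (¬¬T ∨ ¬x0) ∧ ¬(((x0 ∧ x0) ∨ ¬x0) ∨ (¬x0 ∧ ¬F))
  [2] (T ∨ ¬x0) ∧ ¬(((x0 ∧ x0) ∨ ¬x0) ∨ (¬x0 ∧ ¬F))
  [3] T ∧ ¬(((x0 ∧ x0) ∨ ¬x0) ∨ (¬x0 ∧ ¬F))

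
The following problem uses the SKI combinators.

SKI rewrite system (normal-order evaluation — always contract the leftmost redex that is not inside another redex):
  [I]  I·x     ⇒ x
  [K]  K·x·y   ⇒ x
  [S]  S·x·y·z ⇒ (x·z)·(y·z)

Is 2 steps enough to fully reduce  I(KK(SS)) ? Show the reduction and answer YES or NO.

  start: I(KK(SS))
  →1  KK(SS)
  →2  K

Answer: YES — reaches normal form K in 2 ≤ 2 steps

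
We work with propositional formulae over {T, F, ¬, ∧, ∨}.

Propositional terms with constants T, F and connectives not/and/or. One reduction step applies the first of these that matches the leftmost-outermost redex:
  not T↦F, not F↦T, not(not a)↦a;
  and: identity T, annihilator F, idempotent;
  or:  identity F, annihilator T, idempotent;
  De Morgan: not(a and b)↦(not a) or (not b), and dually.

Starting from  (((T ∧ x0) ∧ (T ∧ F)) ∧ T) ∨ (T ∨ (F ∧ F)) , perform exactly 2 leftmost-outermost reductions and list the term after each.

  start: (((T ∧ x0) ∧ (T ∧ F)) ∧ T) ∨ (T ∨ (F ∧ F))
  →1  ((T ∧ x0) ∧ (T ∧ F)) ∨ (T ∨ (F ∧ F))
  →2  (x0 ∧ (T ∧ F)) ∨ (T ∨ (F ∧ F))

Answer: after 2 steps: (x0 ∧ (T ∧ F)) ∨ (T ∨ (F ∧ F))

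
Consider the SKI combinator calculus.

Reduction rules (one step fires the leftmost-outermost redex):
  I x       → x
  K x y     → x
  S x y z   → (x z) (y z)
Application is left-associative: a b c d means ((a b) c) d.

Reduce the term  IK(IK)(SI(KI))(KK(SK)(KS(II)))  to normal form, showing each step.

Answer: normal form = K(KS)  (in 5 steps)

Working:
  start: IK(IK)(SI(KI))(KK(SK)(KS(II)))
  →1  K(IK)(SI(KI))(KK(SK)(KS(II)))
  →2  IK(KK(SK)(KS(II)))
  →3  K(KK(SK)(KS(II)))
  →4  K(K(KS(II)))
  →5  K(KS)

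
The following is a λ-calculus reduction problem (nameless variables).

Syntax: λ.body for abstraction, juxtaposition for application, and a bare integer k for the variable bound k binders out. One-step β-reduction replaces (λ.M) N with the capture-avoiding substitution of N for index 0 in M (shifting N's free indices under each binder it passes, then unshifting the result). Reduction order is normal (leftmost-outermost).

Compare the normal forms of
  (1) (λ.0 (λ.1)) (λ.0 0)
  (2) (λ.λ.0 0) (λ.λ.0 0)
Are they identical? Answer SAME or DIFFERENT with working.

Term A:
  start: (λ.0 (λ.1)) (λ.0 0)
  step 1: (λ.0 0) (λ.λ.0 0)
  step 2: (λ.λ.0 0) (λ.λ.0 0)
  step 3: λ.0 0

Term B:
  start: (λ.λ.0 0) (λ.λ.0 0)
  step 1: λ.0 0

Answer: SAME — A ⇓ λ.0 0, B ⇓ λ.0 0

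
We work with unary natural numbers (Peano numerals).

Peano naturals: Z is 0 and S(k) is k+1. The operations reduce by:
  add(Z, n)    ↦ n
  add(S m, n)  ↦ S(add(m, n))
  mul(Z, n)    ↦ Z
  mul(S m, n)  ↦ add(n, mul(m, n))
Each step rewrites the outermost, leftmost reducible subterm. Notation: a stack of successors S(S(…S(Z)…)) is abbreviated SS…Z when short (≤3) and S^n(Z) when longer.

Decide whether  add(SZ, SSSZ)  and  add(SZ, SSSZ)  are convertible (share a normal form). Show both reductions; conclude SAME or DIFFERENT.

Term A:
  start: add(SZ, SSSZ)
  →1  S(add(Z, SSSZ))
  →2  S^4(Z)

Term B:
  start: add(SZ, SSSZ)
  →1  S(add(Z, SSSZ))
  →2  S^4(Z)

Answer: SAME — A ⇓ S^4(Z), B ⇓ S^4(Z)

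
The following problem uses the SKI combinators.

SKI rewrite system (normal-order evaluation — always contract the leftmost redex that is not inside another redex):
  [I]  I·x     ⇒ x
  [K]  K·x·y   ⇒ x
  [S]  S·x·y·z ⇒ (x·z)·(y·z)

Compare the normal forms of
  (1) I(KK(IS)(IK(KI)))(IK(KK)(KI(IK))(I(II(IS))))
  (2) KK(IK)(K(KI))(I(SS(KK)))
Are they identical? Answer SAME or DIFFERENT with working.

Term A:
  start: I(KK(IS)(IK(KI)))(IK(KK)(KI(IK))(I(II(IS))))
  [1] KK(IS)(IK(KI))(IK(KK)(KI(IK))(I(II(IS))))
  [2] K(IK(KI))(IK(KK)(KI(IK))(I(II(IS))))
  [3] IK(KI)
  [4] K(KI)

Term B:
  start: KK(IK)(K(KI))(I(SS(KK)))
  [1] K(K(KI))(I(SS(KK)))
  [2] K(KI)

Answer: SAME — A ⇓ K(KI), B ⇓ K(KI)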